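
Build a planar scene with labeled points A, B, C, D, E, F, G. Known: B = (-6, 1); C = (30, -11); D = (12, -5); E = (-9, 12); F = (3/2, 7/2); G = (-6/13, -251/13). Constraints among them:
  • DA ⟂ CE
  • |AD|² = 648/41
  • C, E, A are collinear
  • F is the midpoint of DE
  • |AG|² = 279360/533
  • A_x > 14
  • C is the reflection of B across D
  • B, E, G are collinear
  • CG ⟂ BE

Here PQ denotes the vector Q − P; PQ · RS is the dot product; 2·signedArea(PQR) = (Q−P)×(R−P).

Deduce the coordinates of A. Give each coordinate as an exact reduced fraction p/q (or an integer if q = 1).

1. A_x = 2874/205  [C, E, A are collinear ∩ DA ⟂ CE]
2. A_y = -323/205  [C, E, A are collinear ∩ DA ⟂ CE]
   → A = (2874/205, -323/205)

A = (2874/205, -323/205)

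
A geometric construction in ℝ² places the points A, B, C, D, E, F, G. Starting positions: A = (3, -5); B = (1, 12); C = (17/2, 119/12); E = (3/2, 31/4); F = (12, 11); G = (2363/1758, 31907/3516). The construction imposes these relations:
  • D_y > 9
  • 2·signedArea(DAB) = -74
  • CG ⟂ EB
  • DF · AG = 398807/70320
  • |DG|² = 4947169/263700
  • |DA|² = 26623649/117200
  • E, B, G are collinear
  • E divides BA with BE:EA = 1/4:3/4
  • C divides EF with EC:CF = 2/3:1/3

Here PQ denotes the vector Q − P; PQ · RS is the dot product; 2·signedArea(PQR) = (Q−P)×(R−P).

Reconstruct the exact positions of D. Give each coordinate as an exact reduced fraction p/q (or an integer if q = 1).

1. D_x = 16427/2930  [2·signedArea(DAB) = -74 ∩ DF · AG = 398807/70320]
2. D_y = 57691/5860  [2·signedArea(DAB) = -74 ∩ DF · AG = 398807/70320]
   → D = (16427/2930, 57691/5860)

D = (16427/2930, 57691/5860)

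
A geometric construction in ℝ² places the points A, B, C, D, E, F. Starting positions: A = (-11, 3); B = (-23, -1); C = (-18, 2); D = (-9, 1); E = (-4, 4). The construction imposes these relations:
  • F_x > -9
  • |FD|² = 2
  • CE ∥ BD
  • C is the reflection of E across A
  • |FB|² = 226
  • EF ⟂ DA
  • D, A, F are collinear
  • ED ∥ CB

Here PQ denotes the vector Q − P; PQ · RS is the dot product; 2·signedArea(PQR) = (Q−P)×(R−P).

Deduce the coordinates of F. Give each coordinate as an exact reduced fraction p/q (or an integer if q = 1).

1. F_x = -8  [D, A, F are collinear ∩ EF ⟂ DA]
2. F_y = 0  [D, A, F are collinear ∩ EF ⟂ DA]
   → F = (-8, 0)

F = (-8, 0)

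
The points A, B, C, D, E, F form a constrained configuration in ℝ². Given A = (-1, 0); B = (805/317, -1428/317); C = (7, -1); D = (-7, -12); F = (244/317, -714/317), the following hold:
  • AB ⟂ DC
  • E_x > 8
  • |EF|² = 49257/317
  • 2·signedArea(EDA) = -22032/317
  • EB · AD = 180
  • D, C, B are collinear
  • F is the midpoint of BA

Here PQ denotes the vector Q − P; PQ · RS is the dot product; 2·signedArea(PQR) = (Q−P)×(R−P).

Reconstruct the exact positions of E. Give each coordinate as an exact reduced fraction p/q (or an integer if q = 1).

1. E_x = 2707/317  [EB · AD = 180 ∩ 2·signedArea(EDA) = -22032/317]
2. E_y = 2376/317  [EB · AD = 180 ∩ 2·signedArea(EDA) = -22032/317]
   → E = (2707/317, 2376/317)

E = (2707/317, 2376/317)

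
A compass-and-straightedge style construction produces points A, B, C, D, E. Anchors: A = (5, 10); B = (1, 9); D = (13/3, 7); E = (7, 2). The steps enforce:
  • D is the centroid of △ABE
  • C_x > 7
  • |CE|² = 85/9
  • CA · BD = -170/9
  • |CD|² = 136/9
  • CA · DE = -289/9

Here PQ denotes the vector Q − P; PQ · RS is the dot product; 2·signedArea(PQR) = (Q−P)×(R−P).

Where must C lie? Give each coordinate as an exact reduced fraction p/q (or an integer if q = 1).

1. C_x = 23/3  [CA · BD = -170/9 ∩ CA · DE = -289/9]
2. C_y = 5  [CA · BD = -170/9 ∩ CA · DE = -289/9]
   → C = (23/3, 5)

C = (23/3, 5)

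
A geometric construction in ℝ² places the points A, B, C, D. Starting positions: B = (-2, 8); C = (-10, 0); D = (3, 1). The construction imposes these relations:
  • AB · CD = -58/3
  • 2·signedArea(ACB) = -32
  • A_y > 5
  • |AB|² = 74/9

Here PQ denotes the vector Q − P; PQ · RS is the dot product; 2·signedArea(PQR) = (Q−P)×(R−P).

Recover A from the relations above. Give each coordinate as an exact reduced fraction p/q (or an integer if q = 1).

A = (-1/3, 17/3)

1. A_x = -1/3  [2·signedArea(ACB) = -32 ∩ AB · CD = -58/3]
2. A_y = 17/3  [2·signedArea(ACB) = -32 ∩ AB · CD = -58/3]
   → A = (-1/3, 17/3)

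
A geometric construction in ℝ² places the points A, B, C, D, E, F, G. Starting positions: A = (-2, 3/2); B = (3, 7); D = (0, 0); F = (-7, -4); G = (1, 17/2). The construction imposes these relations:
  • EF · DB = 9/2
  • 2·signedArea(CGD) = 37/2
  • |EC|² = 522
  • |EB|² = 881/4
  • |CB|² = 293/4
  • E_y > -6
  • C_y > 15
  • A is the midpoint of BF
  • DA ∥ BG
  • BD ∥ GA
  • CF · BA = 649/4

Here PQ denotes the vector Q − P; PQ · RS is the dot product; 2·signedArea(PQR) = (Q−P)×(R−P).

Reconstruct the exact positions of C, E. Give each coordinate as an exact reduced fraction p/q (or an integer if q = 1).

C = (4, 31/2)
E = (-5, -11/2)

1. C_x = 4  [2·signedArea(CGD) = 37/2 ∩ CF · BA = 649/4]
2. C_y = 31/2  [2·signedArea(CGD) = 37/2 ∩ CF · BA = 649/4]
   → C = (4, 31/2)
3. E_x = -5  [line -3·x + -7·y + -107/2 = 0 ∩ |EB|² = 881/4]
4. E_y = -11/2  [line -3·x + -7·y + -107/2 = 0 ∩ |EB|² = 881/4]
   → E = (-5, -11/2)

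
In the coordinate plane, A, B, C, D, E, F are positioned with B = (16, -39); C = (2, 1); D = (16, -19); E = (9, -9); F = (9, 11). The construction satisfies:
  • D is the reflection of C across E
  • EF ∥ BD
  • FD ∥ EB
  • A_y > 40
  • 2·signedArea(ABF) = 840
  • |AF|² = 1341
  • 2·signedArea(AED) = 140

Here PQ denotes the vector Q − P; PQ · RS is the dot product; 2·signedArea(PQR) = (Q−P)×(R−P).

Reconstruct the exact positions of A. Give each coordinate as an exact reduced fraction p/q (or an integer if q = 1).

A = (-12, 41)

1. A_x = -12  [2·signedArea(AED) = 140 ∩ 2·signedArea(ABF) = 840]
2. A_y = 41  [2·signedArea(AED) = 140 ∩ 2·signedArea(ABF) = 840]
   → A = (-12, 41)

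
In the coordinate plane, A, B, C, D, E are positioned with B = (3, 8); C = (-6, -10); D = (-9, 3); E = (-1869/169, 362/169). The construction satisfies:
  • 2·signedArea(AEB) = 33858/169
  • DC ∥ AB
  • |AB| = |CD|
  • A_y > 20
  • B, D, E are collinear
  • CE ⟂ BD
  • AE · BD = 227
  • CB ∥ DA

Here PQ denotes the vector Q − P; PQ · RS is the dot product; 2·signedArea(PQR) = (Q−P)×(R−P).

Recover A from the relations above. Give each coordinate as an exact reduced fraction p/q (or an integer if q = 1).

A = (0, 21)

1. A_x = 0  [DC ∥ AB ∩ CB ∥ DA]
2. A_y = 21  [DC ∥ AB ∩ CB ∥ DA]
   → A = (0, 21)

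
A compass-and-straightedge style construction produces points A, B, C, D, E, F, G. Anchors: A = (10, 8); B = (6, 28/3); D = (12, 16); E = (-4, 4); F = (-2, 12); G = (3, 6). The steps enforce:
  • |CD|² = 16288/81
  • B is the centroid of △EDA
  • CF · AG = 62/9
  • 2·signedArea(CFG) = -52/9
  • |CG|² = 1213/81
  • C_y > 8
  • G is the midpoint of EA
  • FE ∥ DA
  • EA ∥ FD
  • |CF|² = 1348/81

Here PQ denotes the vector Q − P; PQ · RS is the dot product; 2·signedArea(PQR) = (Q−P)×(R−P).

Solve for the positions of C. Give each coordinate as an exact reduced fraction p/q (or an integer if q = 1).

C = (0, 76/9)

1. C_x = 0  [2·signedArea(CFG) = -52/9 ∩ CF · AG = 62/9]
2. C_y = 76/9  [2·signedArea(CFG) = -52/9 ∩ CF · AG = 62/9]
   → C = (0, 76/9)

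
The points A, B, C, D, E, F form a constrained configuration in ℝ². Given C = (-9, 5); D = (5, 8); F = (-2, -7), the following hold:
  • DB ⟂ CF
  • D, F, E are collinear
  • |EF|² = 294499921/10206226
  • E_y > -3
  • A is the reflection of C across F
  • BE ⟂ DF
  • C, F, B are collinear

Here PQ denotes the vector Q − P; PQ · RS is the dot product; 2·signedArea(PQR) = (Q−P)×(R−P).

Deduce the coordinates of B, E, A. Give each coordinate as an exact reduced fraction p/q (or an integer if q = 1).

1. B_x = -1303/193  [C, F, B are collinear ∩ DB ⟂ CF]
2. B_y = 221/193  [C, F, B are collinear ∩ DB ⟂ CF]
   → B = (-1303/193, 221/193)
3. E_x = 14363/52882  [D, F, E are collinear ∩ BE ⟂ DF]
4. E_y = -112759/52882  [D, F, E are collinear ∩ BE ⟂ DF]
   → E = (14363/52882, -112759/52882)
5. A_x = 5  [A is the reflection of C across F]
6. A_y = -19  [A is the reflection of C across F]
   → A = (5, -19)

A = (5, -19)
B = (-1303/193, 221/193)
E = (14363/52882, -112759/52882)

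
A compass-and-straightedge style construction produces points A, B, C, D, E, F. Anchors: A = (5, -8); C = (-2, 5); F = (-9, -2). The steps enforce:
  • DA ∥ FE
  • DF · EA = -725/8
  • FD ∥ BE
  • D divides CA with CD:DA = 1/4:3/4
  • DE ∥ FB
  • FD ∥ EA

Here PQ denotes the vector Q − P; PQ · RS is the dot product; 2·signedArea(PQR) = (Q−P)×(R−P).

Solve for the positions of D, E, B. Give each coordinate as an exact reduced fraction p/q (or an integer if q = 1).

1. D_x = -1/4  [D divides CA with CD:DA = 1/4:3/4]
2. D_y = 7/4  [D divides CA with CD:DA = 1/4:3/4]
   → D = (-1/4, 7/4)
3. E_x = -15/4  [FD ∥ EA ∩ DA ∥ FE]
4. E_y = -47/4  [FD ∥ EA ∩ DA ∥ FE]
   → E = (-15/4, -47/4)
5. B_x = -25/2  [FD ∥ BE ∩ DE ∥ FB]
6. B_y = -31/2  [FD ∥ BE ∩ DE ∥ FB]
   → B = (-25/2, -31/2)

B = (-25/2, -31/2)
D = (-1/4, 7/4)
E = (-15/4, -47/4)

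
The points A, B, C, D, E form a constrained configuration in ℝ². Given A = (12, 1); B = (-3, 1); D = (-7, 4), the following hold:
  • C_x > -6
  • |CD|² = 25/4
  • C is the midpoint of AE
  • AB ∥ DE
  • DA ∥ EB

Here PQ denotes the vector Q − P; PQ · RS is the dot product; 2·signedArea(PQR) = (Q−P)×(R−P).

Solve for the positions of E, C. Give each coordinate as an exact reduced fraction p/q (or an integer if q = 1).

1. E_x = -22  [DA ∥ EB ∩ AB ∥ DE]
2. E_y = 4  [DA ∥ EB ∩ AB ∥ DE]
   → E = (-22, 4)
3. C_x = -5  [C is the midpoint of AE]
4. C_y = 5/2  [C is the midpoint of AE]
   → C = (-5, 5/2)

C = (-5, 5/2)
E = (-22, 4)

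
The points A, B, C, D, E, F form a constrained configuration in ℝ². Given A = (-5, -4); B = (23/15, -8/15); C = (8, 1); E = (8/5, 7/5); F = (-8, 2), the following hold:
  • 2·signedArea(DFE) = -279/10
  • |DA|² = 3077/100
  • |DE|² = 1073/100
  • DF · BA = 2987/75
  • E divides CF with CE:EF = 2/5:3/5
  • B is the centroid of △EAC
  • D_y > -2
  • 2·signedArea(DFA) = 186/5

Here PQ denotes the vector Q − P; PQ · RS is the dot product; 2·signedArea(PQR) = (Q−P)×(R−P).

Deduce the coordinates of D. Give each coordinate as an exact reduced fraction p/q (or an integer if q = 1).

D = (-1/10, -7/5)

1. D_x = -1/10  [2·signedArea(DFA) = 186/5 ∩ 2·signedArea(DFE) = -279/10]
2. D_y = -7/5  [2·signedArea(DFA) = 186/5 ∩ 2·signedArea(DFE) = -279/10]
   → D = (-1/10, -7/5)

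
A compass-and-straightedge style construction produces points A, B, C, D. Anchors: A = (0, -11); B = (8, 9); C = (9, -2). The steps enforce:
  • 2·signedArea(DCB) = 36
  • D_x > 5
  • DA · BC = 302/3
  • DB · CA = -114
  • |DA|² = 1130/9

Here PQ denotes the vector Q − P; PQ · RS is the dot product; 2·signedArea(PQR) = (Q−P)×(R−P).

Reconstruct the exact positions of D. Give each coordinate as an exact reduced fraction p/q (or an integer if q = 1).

1. D_x = 17/3  [2·signedArea(DCB) = 36 ∩ DB · CA = -114]
2. D_y = -4/3  [2·signedArea(DCB) = 36 ∩ DB · CA = -114]
   → D = (17/3, -4/3)

D = (17/3, -4/3)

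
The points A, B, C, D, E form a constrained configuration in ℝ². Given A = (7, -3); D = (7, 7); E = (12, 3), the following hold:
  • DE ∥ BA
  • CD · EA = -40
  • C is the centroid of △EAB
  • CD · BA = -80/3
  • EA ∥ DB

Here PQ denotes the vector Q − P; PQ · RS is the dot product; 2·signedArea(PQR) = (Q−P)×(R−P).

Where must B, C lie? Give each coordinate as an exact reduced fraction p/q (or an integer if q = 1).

B = (2, 1)
C = (7, 1/3)

1. B_x = 2  [DE ∥ BA ∩ EA ∥ DB]
2. B_y = 1  [DE ∥ BA ∩ EA ∥ DB]
   → B = (2, 1)
3. C_x = 7  [C is the centroid of △EAB]
4. C_y = 1/3  [C is the centroid of △EAB]
   → C = (7, 1/3)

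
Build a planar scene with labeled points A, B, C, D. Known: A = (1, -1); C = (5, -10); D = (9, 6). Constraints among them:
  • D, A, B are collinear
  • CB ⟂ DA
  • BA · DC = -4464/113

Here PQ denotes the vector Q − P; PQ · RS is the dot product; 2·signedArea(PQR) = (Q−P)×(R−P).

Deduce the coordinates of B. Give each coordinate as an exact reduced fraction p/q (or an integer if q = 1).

B = (-135/113, -330/113)

1. B_x = -135/113  [D, A, B are collinear ∩ CB ⟂ DA]
2. B_y = -330/113  [D, A, B are collinear ∩ CB ⟂ DA]
   → B = (-135/113, -330/113)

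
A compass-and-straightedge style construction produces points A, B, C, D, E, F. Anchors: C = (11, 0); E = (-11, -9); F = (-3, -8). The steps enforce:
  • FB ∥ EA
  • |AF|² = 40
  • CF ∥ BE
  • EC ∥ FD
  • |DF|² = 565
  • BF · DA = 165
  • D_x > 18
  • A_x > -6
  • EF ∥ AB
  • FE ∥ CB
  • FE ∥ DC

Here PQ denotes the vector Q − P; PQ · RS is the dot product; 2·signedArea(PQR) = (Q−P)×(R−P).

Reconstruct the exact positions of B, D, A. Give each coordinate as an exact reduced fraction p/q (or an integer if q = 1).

A = (-5, -2)
B = (3, -1)
D = (19, 1)

1. B_x = 3  [CF ∥ BE ∩ FE ∥ CB]
2. B_y = -1  [CF ∥ BE ∩ FE ∥ CB]
   → B = (3, -1)
3. D_x = 19  [FE ∥ DC ∩ EC ∥ FD]
4. D_y = 1  [FE ∥ DC ∩ EC ∥ FD]
   → D = (19, 1)
5. A_x = -5  [EF ∥ AB ∩ FB ∥ EA]
6. A_y = -2  [EF ∥ AB ∩ FB ∥ EA]
   → A = (-5, -2)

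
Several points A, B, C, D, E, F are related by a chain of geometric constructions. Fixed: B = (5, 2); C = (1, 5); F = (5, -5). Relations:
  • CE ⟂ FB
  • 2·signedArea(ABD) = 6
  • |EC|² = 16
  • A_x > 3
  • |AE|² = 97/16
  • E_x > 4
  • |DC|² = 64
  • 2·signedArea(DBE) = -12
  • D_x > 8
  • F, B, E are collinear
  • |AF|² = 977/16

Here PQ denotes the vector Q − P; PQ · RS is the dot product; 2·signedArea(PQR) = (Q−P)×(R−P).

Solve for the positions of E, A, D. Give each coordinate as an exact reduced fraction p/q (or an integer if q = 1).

A = (4, 11/4)
D = (9, 5)
E = (5, 5)

1. E_x = 5  [F, B, E are collinear ∩ CE ⟂ FB]
2. E_y = 5  [F, B, E are collinear ∩ CE ⟂ FB]
   → E = (5, 5)
3. D_x = 9  [2·signedArea(DBE) = -12]
4. D_y = 5  [|DC|² = 64]
   → D = (9, 5)
5. A_x = 4  [line -3·x + 4·y + 1 = 0 ∩ |AF|² = 977/16]
6. A_y = 11/4  [line -3·x + 4·y + 1 = 0 ∩ |AF|² = 977/16]
   → A = (4, 11/4)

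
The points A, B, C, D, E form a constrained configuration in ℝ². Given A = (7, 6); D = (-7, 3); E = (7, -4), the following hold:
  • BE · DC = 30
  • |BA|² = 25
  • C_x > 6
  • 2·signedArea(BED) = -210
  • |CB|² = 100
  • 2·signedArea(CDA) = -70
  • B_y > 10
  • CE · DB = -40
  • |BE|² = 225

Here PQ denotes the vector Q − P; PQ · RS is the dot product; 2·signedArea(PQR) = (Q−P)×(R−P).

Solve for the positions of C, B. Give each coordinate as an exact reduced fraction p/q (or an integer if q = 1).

1. B_x = 7  [line -7·x + -14·y + 203 = 0 ∩ |BA|² = 25]
2. B_y = 11  [line -7·x + -14·y + 203 = 0 ∩ |BA|² = 25]
   → B = (7, 11)
3. C_x = 7  [CE · DB = -40 ∩ 2·signedArea(CDA) = -70]
4. C_y = 1  [CE · DB = -40 ∩ 2·signedArea(CDA) = -70]
   → C = (7, 1)

B = (7, 11)
C = (7, 1)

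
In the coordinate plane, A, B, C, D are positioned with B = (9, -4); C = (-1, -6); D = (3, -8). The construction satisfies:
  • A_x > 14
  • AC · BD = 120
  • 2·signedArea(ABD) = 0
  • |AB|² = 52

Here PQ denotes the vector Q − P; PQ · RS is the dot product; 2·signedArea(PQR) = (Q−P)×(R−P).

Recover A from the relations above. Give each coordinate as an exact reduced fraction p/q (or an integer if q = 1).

A = (15, 0)

1. A_x = 15  [2·signedArea(ABD) = 0 ∩ AC · BD = 120]
2. A_y = 0  [2·signedArea(ABD) = 0 ∩ AC · BD = 120]
   → A = (15, 0)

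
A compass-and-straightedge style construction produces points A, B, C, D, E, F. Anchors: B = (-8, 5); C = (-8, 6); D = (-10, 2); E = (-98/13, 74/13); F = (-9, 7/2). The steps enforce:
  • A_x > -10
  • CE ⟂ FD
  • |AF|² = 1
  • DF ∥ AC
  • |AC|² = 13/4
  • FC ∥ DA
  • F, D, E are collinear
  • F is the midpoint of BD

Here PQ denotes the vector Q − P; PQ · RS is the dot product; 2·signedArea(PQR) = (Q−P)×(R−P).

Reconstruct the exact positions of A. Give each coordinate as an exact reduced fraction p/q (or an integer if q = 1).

1. A_x = -9  [DF ∥ AC ∩ FC ∥ DA]
2. A_y = 9/2  [DF ∥ AC ∩ FC ∥ DA]
   → A = (-9, 9/2)

A = (-9, 9/2)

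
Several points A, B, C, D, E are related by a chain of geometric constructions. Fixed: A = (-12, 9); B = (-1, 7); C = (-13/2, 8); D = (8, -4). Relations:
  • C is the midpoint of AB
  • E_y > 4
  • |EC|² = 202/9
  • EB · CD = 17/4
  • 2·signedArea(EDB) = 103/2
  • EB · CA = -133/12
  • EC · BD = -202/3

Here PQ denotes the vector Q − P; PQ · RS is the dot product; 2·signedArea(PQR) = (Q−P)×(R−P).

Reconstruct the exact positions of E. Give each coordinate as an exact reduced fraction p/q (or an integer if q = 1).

E = (-7/2, 13/3)

1. E_x = -7/2  [EC · BD = -202/3 ∩ EB · CA = -133/12]
2. E_y = 13/3  [EC · BD = -202/3 ∩ EB · CA = -133/12]
   → E = (-7/2, 13/3)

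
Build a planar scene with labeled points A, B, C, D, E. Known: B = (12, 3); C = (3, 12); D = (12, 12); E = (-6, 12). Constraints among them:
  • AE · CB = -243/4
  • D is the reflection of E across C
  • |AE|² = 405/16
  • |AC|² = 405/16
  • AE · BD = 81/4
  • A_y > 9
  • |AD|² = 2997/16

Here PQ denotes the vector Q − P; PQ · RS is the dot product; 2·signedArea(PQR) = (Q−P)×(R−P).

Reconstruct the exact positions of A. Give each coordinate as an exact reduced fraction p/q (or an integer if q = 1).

1. A_x = -3/2  [AE · BD = 81/4 ∩ AE · CB = -243/4]
2. A_y = 39/4  [AE · BD = 81/4 ∩ AE · CB = -243/4]
   → A = (-3/2, 39/4)

A = (-3/2, 39/4)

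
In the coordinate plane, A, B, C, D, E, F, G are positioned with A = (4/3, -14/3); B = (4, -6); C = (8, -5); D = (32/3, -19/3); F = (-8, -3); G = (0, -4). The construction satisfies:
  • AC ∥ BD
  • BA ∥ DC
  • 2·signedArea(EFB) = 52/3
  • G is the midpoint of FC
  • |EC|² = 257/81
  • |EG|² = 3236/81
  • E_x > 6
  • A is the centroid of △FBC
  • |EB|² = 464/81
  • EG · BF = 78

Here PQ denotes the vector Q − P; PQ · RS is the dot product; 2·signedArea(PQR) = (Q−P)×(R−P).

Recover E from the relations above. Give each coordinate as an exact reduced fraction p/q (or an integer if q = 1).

1. E_x = 56/9  [2·signedArea(EFB) = 52/3 ∩ EG · BF = 78]
2. E_y = -46/9  [2·signedArea(EFB) = 52/3 ∩ EG · BF = 78]
   → E = (56/9, -46/9)

E = (56/9, -46/9)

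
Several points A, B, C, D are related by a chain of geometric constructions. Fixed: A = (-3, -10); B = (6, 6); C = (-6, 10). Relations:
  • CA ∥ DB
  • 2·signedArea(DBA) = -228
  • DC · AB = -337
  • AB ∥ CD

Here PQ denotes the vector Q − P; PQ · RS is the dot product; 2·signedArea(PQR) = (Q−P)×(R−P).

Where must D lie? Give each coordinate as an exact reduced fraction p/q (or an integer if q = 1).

1. D_x = 3  [CA ∥ DB ∩ AB ∥ CD]
2. D_y = 26  [CA ∥ DB ∩ AB ∥ CD]
   → D = (3, 26)

D = (3, 26)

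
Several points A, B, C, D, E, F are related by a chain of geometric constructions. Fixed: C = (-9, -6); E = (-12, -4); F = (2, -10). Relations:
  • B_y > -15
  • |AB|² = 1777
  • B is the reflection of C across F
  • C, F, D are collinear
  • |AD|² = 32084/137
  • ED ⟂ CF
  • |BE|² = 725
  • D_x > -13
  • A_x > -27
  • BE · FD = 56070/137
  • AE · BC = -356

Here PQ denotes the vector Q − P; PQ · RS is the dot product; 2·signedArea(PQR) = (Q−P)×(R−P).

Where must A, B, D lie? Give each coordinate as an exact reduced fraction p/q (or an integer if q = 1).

A = (-26, 2)
B = (13, -14)
D = (-1684/137, -658/137)

1. B_x = 13  [B is the reflection of C across F]
2. B_y = -14  [B is the reflection of C across F]
   → B = (13, -14)
3. D_x = -1684/137  [C, F, D are collinear ∩ ED ⟂ CF]
4. D_y = -658/137  [C, F, D are collinear ∩ ED ⟂ CF]
   → D = (-1684/137, -658/137)
5. A_x = -26  [line 22·x + -8·y + 588 = 0 ∩ |AB|² = 1777]
6. A_y = 2  [line 22·x + -8·y + 588 = 0 ∩ |AB|² = 1777]
   → A = (-26, 2)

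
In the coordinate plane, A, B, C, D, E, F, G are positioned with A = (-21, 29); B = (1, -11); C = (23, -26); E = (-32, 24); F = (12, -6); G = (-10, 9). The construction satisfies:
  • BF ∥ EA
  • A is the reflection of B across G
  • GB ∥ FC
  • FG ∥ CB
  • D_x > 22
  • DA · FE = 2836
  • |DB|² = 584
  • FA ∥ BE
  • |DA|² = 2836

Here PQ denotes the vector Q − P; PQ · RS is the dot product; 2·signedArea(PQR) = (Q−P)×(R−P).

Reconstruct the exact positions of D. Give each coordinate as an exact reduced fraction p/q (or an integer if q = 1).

D = (23, -1)

1. D_x = 23  [line 44·x + -30·y + -1042 = 0 ∩ |DB|² = 584]
2. D_y = -1  [line 44·x + -30·y + -1042 = 0 ∩ |DB|² = 584]
   → D = (23, -1)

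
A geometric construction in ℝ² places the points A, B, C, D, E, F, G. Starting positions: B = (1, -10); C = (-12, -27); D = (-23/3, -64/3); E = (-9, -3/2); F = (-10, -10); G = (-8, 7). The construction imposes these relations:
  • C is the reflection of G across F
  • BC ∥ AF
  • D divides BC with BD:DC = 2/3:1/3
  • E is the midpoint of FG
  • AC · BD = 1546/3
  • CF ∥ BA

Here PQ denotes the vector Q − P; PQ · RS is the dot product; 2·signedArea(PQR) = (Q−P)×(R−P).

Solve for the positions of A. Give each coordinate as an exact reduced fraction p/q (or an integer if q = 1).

1. A_x = 3  [BC ∥ AF ∩ CF ∥ BA]
2. A_y = 7  [BC ∥ AF ∩ CF ∥ BA]
   → A = (3, 7)

A = (3, 7)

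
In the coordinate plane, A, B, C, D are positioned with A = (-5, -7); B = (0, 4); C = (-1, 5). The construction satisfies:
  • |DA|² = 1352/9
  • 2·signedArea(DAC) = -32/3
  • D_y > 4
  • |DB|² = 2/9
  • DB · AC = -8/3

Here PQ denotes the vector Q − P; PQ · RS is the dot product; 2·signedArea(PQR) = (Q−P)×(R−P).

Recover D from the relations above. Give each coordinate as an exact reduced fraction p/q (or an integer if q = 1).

D = (-1/3, 13/3)

1. D_x = -1/3  [2·signedArea(DAC) = -32/3 ∩ DB · AC = -8/3]
2. D_y = 13/3  [2·signedArea(DAC) = -32/3 ∩ DB · AC = -8/3]
   → D = (-1/3, 13/3)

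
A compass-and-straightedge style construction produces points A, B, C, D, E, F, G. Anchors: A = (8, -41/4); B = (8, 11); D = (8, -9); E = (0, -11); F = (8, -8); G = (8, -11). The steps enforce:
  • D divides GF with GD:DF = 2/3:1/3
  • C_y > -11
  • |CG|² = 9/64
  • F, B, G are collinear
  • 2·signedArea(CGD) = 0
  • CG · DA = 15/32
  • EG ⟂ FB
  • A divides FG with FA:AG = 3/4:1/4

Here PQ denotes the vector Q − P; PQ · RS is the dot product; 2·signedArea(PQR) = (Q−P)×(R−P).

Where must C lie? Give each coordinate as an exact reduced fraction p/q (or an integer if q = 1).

1. C_x = 8  [2·signedArea(CGD) = 0 ∩ CG · DA = 15/32]
2. C_y = -85/8  [2·signedArea(CGD) = 0 ∩ CG · DA = 15/32]
   → C = (8, -85/8)

C = (8, -85/8)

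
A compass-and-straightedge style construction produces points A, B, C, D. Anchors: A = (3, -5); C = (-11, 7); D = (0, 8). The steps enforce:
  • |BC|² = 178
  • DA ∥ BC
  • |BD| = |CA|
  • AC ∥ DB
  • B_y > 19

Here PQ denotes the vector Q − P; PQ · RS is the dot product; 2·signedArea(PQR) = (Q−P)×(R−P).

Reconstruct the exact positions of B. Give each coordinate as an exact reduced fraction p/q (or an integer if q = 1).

B = (-14, 20)

1. B_x = -14  [DA ∥ BC ∩ AC ∥ DB]
2. B_y = 20  [DA ∥ BC ∩ AC ∥ DB]
   → B = (-14, 20)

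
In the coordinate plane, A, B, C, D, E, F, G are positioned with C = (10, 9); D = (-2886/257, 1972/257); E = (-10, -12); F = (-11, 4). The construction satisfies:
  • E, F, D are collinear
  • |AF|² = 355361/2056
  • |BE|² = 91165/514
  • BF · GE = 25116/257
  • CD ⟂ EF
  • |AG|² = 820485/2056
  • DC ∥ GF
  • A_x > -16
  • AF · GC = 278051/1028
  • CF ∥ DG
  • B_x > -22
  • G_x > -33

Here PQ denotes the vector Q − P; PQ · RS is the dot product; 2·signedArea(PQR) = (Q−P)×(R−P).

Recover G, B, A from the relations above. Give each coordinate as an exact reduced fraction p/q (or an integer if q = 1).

1. G_x = -8283/257  [DC ∥ GF ∩ CF ∥ DG]
2. G_y = 687/257  [DC ∥ GF ∩ CF ∥ DG]
   → G = (-8283/257, 687/257)
3. B_x = -10853/514  [line -5713/257·x + 3771/257·y + -103043/257 = 0 ∩ |BE|² = 91165/514]
4. B_y = -2397/514  [line -5713/257·x + 3771/257·y + -103043/257 = 0 ∩ |BE|² = 91165/514]
   → B = (-10853/514, -2397/514)
5. A_x = -15993/1028  [line -10853/257·x + -1626/257·y + -729567/1028 = 0 ∩ |AG|² = 820485/2056]
6. A_y = -8565/1028  [line -10853/257·x + -1626/257·y + -729567/1028 = 0 ∩ |AG|² = 820485/2056]
   → A = (-15993/1028, -8565/1028)

A = (-15993/1028, -8565/1028)
B = (-10853/514, -2397/514)
G = (-8283/257, 687/257)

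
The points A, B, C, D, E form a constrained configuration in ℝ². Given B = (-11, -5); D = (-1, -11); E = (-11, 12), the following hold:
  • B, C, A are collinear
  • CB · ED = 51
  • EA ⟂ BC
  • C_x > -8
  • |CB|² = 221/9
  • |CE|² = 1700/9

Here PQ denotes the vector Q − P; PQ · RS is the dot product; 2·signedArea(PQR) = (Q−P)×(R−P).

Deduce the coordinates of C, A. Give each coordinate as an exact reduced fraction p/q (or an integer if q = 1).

1. C_x = -23/3  [line -10·x + 23·y + -46 = 0 ∩ |CB|² = 221/9]
2. C_y = -4/3  [line -10·x + 23·y + -46 = 0 ∩ |CB|² = 221/9]
   → C = (-23/3, -4/3)
3. A_x = -33/13  [B, C, A are collinear ∩ EA ⟂ BC]
4. A_y = 56/13  [B, C, A are collinear ∩ EA ⟂ BC]
   → A = (-33/13, 56/13)

A = (-33/13, 56/13)
C = (-23/3, -4/3)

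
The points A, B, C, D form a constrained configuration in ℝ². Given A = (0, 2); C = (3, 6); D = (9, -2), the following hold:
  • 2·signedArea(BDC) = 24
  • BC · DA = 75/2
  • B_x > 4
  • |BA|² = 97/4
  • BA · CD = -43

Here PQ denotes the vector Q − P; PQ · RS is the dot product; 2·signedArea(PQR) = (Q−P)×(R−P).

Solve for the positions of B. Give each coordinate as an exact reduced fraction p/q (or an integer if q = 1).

1. B_x = 9/2  [BA · CD = -43 ∩ BC · DA = 75/2]
2. B_y = 0  [BA · CD = -43 ∩ BC · DA = 75/2]
   → B = (9/2, 0)

B = (9/2, 0)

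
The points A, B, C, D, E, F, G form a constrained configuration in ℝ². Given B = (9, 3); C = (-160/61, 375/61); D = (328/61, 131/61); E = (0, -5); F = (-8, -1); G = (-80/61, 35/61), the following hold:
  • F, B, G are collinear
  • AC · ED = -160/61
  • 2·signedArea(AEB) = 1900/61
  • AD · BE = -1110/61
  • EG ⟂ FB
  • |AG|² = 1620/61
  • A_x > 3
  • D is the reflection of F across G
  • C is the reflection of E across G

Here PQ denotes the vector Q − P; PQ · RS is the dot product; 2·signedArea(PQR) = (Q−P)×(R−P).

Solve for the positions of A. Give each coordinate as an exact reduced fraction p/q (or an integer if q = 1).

A = (226/61, 107/61)

1. A_x = 226/61  [2·signedArea(AEB) = 1900/61 ∩ AD · BE = -1110/61]
2. A_y = 107/61  [2·signedArea(AEB) = 1900/61 ∩ AD · BE = -1110/61]
   → A = (226/61, 107/61)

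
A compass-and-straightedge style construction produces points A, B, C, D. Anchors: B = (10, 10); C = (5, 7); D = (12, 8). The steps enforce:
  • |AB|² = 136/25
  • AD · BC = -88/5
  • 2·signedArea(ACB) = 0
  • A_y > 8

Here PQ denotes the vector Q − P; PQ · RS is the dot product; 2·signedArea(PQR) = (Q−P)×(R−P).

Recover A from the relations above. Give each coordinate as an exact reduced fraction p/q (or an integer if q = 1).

1. A_x = 8  [2·signedArea(ACB) = 0 ∩ AD · BC = -88/5]
2. A_y = 44/5  [2·signedArea(ACB) = 0 ∩ AD · BC = -88/5]
   → A = (8, 44/5)

A = (8, 44/5)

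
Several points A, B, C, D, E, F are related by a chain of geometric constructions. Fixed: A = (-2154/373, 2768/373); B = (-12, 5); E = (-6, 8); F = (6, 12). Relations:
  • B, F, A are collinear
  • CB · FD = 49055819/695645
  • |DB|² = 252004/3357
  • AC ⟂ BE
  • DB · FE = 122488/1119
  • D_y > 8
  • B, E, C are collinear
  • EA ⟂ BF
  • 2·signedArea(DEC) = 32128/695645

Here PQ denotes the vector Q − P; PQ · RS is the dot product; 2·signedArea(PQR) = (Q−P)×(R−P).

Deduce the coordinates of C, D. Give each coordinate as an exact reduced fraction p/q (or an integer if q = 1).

1. C_x = -11286/1865  [B, E, C are collinear ∩ AC ⟂ BE]
2. C_y = 14872/1865  [B, E, C are collinear ∩ AC ⟂ BE]
   → C = (-11286/1865, 14872/1865)
3. D_x = -1464/373  [DB · FE = 122488/1119 ∩ CB · FD = 49055819/695645]
4. D_y = 9109/1119  [DB · FE = 122488/1119 ∩ CB · FD = 49055819/695645]
   → D = (-1464/373, 9109/1119)

C = (-11286/1865, 14872/1865)
D = (-1464/373, 9109/1119)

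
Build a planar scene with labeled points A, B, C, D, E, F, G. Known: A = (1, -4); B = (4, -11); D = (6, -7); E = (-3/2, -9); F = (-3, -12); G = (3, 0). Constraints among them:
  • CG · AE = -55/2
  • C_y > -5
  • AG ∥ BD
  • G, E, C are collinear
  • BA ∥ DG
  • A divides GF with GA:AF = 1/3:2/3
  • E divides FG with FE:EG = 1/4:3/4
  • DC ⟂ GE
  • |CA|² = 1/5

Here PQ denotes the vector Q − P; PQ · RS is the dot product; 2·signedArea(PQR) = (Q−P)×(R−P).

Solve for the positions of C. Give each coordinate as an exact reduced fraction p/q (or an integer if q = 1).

1. C_x = 4/5  [G, E, C are collinear ∩ DC ⟂ GE]
2. C_y = -22/5  [G, E, C are collinear ∩ DC ⟂ GE]
   → C = (4/5, -22/5)

C = (4/5, -22/5)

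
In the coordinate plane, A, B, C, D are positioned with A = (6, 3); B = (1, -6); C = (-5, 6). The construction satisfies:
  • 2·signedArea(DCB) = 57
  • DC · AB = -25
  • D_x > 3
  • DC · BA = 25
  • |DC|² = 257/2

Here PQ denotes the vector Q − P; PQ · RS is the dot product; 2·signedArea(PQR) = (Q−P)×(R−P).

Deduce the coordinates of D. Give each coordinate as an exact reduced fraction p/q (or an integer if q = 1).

D = (7/2, -3/2)

1. D_x = 7/2  [DC · BA = 25 ∩ 2·signedArea(DCB) = 57]
2. D_y = -3/2  [DC · BA = 25 ∩ 2·signedArea(DCB) = 57]
   → D = (7/2, -3/2)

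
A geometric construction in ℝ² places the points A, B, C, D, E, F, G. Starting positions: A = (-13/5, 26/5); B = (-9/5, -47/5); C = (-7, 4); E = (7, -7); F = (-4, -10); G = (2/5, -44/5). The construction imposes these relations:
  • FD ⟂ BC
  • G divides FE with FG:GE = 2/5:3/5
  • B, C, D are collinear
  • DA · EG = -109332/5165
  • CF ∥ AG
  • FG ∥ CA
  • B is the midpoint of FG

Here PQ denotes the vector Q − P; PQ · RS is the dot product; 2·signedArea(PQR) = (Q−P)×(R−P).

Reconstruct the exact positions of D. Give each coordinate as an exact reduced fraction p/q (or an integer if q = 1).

D = (-9739/5165, -47412/5165)

1. D_x = -9739/5165  [B, C, D are collinear ∩ FD ⟂ BC]
2. D_y = -47412/5165  [B, C, D are collinear ∩ FD ⟂ BC]
   → D = (-9739/5165, -47412/5165)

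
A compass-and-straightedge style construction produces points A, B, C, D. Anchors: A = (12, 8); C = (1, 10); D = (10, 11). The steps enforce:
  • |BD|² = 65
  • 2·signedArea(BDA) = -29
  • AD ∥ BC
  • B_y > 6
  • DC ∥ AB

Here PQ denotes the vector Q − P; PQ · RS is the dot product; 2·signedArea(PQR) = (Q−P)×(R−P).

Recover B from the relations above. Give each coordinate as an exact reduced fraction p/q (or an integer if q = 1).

B = (3, 7)

1. B_x = 3  [AD ∥ BC ∩ DC ∥ AB]
2. B_y = 7  [AD ∥ BC ∩ DC ∥ AB]
   → B = (3, 7)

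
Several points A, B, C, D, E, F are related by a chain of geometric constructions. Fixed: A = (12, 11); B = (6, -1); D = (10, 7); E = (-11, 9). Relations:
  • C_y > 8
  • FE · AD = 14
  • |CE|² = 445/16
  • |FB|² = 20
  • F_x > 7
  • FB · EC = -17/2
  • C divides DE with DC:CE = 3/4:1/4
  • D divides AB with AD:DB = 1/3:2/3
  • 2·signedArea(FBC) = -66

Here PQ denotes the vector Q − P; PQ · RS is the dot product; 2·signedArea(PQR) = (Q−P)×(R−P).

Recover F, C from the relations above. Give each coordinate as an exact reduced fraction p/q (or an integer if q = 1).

1. F_x = 8  [line 2·x + 4·y + -28 = 0 ∩ |FB|² = 20]
2. F_y = 3  [line 2·x + 4·y + -28 = 0 ∩ |FB|² = 20]
   → F = (8, 3)
3. C_x = -23/4  [C divides DE with DC:CE = 3/4:1/4]
4. C_y = 17/2  [C divides DE with DC:CE = 3/4:1/4]
   → C = (-23/4, 17/2)

C = (-23/4, 17/2)
F = (8, 3)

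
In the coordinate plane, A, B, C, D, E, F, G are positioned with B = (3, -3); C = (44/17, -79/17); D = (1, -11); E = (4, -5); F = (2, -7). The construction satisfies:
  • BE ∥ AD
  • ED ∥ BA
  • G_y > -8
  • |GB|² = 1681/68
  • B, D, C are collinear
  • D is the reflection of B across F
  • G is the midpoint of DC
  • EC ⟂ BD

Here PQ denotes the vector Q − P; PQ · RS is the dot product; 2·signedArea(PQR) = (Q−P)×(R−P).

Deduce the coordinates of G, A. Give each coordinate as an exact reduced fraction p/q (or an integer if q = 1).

1. G_x = 61/34  [G is the midpoint of DC]
2. G_y = -133/17  [G is the midpoint of DC]
   → G = (61/34, -133/17)
3. A_x = 0  [BE ∥ AD ∩ ED ∥ BA]
4. A_y = -9  [BE ∥ AD ∩ ED ∥ BA]
   → A = (0, -9)

A = (0, -9)
G = (61/34, -133/17)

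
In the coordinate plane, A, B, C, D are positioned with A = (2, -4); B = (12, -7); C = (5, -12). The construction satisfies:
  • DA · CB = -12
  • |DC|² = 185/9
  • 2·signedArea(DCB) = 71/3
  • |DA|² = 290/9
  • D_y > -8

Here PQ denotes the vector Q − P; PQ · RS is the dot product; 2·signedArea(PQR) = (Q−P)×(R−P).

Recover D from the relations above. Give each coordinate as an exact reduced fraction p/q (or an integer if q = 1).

1. D_x = 19/3  [DA · CB = -12 ∩ 2·signedArea(DCB) = 71/3]
2. D_y = -23/3  [DA · CB = -12 ∩ 2·signedArea(DCB) = 71/3]
   → D = (19/3, -23/3)

D = (19/3, -23/3)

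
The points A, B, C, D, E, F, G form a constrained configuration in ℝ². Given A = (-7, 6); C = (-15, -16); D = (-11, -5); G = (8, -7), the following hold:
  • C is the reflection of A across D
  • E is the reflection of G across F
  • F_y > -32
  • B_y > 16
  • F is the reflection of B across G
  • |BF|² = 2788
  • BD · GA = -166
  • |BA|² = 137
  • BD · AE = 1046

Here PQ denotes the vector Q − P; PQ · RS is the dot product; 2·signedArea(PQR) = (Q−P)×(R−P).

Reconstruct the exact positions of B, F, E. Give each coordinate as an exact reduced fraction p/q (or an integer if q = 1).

B = (-3, 17)
E = (30, -55)
F = (19, -31)

1. B_x = -3  [line 15·x + -13·y + 266 = 0 ∩ |BA|² = 137]
2. B_y = 17  [line 15·x + -13·y + 266 = 0 ∩ |BA|² = 137]
   → B = (-3, 17)
3. F_x = 19  [F is the reflection of B across G]
4. F_y = -31  [F is the reflection of B across G]
   → F = (19, -31)
5. E_x = 30  [E is the reflection of G across F]
6. E_y = -55  [E is the reflection of G across F]
   → E = (30, -55)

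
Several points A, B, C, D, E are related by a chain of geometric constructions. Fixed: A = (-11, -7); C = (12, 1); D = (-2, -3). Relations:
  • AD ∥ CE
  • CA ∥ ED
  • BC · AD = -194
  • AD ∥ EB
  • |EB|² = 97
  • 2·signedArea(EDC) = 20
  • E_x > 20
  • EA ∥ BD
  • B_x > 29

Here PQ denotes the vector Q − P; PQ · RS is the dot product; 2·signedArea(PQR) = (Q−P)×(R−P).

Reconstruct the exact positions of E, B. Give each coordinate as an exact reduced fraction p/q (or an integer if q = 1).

B = (30, 9)
E = (21, 5)

1. E_x = 21  [CA ∥ ED ∩ AD ∥ CE]
2. E_y = 5  [CA ∥ ED ∩ AD ∥ CE]
   → E = (21, 5)
3. B_x = 30  [EA ∥ BD ∩ AD ∥ EB]
4. B_y = 9  [EA ∥ BD ∩ AD ∥ EB]
   → B = (30, 9)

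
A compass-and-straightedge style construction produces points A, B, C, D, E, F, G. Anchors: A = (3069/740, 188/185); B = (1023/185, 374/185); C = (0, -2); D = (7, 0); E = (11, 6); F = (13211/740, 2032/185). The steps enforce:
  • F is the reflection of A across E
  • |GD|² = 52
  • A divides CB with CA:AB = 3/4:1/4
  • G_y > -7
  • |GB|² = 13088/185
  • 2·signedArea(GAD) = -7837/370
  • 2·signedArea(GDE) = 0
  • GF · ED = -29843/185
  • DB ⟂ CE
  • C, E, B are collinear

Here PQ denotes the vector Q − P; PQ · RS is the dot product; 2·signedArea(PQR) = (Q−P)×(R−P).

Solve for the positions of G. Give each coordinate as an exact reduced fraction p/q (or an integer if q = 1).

1. G_x = 3  [2·signedArea(GDE) = 0 ∩ 2·signedArea(GAD) = -7837/370]
2. G_y = -6  [2·signedArea(GDE) = 0 ∩ 2·signedArea(GAD) = -7837/370]
   → G = (3, -6)

G = (3, -6)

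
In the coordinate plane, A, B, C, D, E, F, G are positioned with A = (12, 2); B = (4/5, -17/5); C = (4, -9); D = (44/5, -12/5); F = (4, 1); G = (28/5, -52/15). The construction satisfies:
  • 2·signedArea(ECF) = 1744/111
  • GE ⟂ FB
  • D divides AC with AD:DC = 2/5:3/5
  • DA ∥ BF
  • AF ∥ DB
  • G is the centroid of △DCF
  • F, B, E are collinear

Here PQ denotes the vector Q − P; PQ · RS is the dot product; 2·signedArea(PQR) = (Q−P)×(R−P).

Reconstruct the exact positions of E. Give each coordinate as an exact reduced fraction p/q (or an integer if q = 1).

E = (1348/555, -644/555)

1. E_x = 1348/555  [F, B, E are collinear ∩ GE ⟂ FB]
2. E_y = -644/555  [F, B, E are collinear ∩ GE ⟂ FB]
   → E = (1348/555, -644/555)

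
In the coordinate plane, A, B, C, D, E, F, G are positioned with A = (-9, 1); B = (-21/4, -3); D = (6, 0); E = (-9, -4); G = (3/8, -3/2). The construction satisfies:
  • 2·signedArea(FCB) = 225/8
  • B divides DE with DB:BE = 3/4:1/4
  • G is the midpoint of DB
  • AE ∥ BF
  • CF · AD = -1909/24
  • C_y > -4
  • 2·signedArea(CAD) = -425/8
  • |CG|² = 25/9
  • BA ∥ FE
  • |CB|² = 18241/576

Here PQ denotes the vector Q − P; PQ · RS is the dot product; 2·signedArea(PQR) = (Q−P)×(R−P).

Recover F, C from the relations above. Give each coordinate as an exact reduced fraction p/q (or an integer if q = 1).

C = (3/8, -19/6)
F = (-21/4, -8)

1. F_x = -21/4  [BA ∥ FE ∩ AE ∥ BF]
2. F_y = -8  [BA ∥ FE ∩ AE ∥ BF]
   → F = (-21/4, -8)
3. C_x = 3/8  [CF · AD = -1909/24 ∩ 2·signedArea(CAD) = -425/8]
4. C_y = -19/6  [CF · AD = -1909/24 ∩ 2·signedArea(CAD) = -425/8]
   → C = (3/8, -19/6)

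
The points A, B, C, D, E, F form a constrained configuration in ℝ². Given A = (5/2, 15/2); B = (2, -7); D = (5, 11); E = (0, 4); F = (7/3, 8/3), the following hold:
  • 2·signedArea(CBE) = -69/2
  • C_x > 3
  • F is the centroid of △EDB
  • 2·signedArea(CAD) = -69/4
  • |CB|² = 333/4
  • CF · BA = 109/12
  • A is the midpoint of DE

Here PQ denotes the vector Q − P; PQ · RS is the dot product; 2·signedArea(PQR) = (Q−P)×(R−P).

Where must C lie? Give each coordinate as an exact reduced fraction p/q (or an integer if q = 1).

C = (7/2, 2)

1. C_x = 7/2  [2·signedArea(CBE) = -69/2 ∩ CF · BA = 109/12]
2. C_y = 2  [2·signedArea(CBE) = -69/2 ∩ CF · BA = 109/12]
   → C = (7/2, 2)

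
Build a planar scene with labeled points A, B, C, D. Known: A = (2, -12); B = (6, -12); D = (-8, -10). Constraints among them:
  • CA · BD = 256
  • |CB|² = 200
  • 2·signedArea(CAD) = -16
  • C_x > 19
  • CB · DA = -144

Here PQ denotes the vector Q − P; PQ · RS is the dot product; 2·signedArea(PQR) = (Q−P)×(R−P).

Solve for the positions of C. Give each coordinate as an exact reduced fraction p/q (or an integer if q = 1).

1. C_x = 20  [2·signedArea(CAD) = -16 ∩ CA · BD = 256]
2. C_y = -14  [2·signedArea(CAD) = -16 ∩ CA · BD = 256]
   → C = (20, -14)

C = (20, -14)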